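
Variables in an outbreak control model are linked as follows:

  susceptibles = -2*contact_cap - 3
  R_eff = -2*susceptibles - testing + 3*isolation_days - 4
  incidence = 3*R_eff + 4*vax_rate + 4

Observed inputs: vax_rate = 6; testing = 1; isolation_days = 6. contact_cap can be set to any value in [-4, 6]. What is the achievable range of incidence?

Substituting into the R_eff equation gives R_eff = 4*contact_cap + 19.
Substituting into the incidence equation gives incidence = 12*contact_cap + 85.
Linear in contact_cap, so extremes are at the endpoints: contact_cap = -4 gives incidence = 37; contact_cap = 6 gives incidence = 157.

37 to 157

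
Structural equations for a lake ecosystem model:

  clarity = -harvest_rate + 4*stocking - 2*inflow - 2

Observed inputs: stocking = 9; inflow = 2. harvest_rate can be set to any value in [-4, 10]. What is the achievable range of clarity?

Substituting into the clarity equation gives clarity = -harvest_rate + 30.
Linear in harvest_rate, so extremes are at the endpoints: harvest_rate = -4 gives clarity = 34; harvest_rate = 10 gives clarity = 20.

20 to 34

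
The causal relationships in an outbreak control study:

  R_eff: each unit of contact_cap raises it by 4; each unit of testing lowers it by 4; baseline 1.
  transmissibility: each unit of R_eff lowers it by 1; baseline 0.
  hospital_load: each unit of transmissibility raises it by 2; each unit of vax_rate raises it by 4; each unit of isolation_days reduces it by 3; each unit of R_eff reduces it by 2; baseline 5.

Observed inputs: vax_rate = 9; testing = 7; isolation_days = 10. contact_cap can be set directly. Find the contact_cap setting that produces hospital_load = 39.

contact_cap = 5

Substituting into the R_eff equation gives R_eff = 4*contact_cap - 27.
Substituting into the transmissibility equation gives transmissibility = -4*contact_cap + 27.
Substituting into the hospital_load equation gives hospital_load = -16*contact_cap + 119.
Solve -16*contact_cap + 119 = 39: contact_cap = (39 - 119) / -16 = 5.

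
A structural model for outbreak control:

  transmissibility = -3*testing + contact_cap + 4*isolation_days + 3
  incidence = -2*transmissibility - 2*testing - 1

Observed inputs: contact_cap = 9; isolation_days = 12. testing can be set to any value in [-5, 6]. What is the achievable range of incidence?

Substituting into the transmissibility equation gives transmissibility = -3*testing + 60.
Substituting into the incidence equation gives incidence = 4*testing - 121.
Linear in testing, so extremes are at the endpoints: testing = -5 gives incidence = -141; testing = 6 gives incidence = -97.

-141 to -97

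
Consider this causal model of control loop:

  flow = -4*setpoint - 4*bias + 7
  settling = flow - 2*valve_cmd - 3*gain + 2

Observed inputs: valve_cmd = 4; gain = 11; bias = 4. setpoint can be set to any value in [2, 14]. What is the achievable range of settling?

-104 to -56

Substituting into the flow equation gives flow = -4*setpoint - 9.
settling becomes -4*setpoint - 48.
Linear in setpoint, so extremes are at the endpoints: setpoint = 2 gives settling = -56; setpoint = 14 gives settling = -104.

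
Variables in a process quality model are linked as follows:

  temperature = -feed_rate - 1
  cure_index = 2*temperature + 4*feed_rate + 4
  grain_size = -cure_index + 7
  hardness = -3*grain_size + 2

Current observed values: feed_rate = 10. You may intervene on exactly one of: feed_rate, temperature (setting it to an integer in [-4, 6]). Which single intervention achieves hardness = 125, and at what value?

set temperature = 2

Intervening on feed_rate: hardness = 6*feed_rate - 13. Reaching 125 requires feed_rate = 23, outside [-4, 6].
Intervening on temperature: with other inputs at their observed values, hardness = 6*temperature + 113. Solving for 125 gives temperature = 2, within [-4, 6].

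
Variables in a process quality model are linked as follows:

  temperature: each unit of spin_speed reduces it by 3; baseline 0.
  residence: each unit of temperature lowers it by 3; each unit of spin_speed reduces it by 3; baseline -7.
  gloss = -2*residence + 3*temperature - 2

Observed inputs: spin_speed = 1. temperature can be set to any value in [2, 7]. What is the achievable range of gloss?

36 to 81

Intervening on temperature fixes its value directly, overriding its dependence on spin_speed.
Substituting into the residence equation gives residence = -3*temperature - 10.
So gloss = 9*temperature + 18.
Linear in temperature, so extremes are at the endpoints: temperature = 2 gives gloss = 36; temperature = 7 gives gloss = 81.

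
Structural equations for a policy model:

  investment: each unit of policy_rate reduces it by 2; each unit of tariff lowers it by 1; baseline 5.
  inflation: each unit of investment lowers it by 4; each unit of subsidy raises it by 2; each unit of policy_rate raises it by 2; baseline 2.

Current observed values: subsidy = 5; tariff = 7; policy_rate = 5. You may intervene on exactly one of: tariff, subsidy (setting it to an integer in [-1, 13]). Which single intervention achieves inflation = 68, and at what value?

set subsidy = 4

Intervening on tariff: inflation = 4*tariff + 42. Reaching 68 requires tariff = 13/2, not an integer.
Intervening on subsidy: with other inputs at their observed values, inflation = 2*subsidy + 60. Solving for 68 gives subsidy = 4, within [-1, 13].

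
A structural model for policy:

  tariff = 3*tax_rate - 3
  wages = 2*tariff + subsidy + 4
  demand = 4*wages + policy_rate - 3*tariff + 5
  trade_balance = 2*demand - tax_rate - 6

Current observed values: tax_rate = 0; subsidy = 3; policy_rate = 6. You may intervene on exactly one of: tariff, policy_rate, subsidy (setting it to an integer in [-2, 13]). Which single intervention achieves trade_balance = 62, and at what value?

set tariff = -1

Intervening on tariff: with other inputs at their observed values, trade_balance = 10*tariff + 72. Solving for 62 gives tariff = -1, within [-2, 13].
Intervening on policy_rate: trade_balance = 2*policy_rate + 30. Reaching 62 requires policy_rate = 16, outside [-2, 13].
Intervening on subsidy: trade_balance = 8*subsidy + 18. Reaching 62 requires subsidy = 11/2, not an integer.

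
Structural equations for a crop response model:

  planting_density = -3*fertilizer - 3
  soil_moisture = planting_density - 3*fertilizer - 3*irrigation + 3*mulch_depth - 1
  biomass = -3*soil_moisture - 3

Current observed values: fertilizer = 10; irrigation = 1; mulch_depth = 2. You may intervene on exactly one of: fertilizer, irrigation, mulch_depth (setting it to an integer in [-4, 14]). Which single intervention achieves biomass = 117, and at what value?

Intervening on fertilizer: biomass = 18*fertilizer. Reaching 117 requires fertilizer = 13/2, not an integer.
Intervening on irrigation: biomass = 9*irrigation + 171. Reaching 117 requires irrigation = -6, outside [-4, 14].
Intervening on mulch_depth: with other inputs at their observed values, biomass = -9*mulch_depth + 198. Solving for 117 gives mulch_depth = 9, within [-4, 14].

set mulch_depth = 9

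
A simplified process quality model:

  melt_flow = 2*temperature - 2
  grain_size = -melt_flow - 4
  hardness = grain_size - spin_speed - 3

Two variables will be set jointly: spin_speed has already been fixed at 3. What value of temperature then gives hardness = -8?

With spin_speed held at 3:
Substituting into the grain_size equation gives grain_size = -2*temperature - 2.
So hardness = -2*temperature - 8.
Solve -2*temperature - 8 = -8: temperature = (-8 + 8) / -2 = 0.

temperature = 0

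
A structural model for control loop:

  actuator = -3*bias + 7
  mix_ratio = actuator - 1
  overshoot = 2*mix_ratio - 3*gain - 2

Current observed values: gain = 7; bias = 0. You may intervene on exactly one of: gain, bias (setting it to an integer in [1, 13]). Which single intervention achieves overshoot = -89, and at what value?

set bias = 13

Intervening on gain: overshoot = -3*gain + 10. Reaching -89 requires gain = 33, outside [1, 13].
Intervening on bias: with other inputs at their observed values, overshoot = -6*bias - 11. Solving for -89 gives bias = 13, within [1, 13].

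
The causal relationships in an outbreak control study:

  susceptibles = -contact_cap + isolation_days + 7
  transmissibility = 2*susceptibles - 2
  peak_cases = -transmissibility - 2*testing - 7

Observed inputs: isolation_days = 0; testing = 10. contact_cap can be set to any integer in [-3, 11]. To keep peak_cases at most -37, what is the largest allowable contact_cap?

contact_cap = 1

Substituting into the susceptibles equation gives susceptibles = -contact_cap + 7.
Substituting into the transmissibility equation gives transmissibility = -2*contact_cap + 12.
Substituting into the peak_cases equation gives peak_cases = 2*contact_cap - 39.
Require 2*contact_cap - 39 ≤ -37, so contact_cap ≤ 1.
The largest integer in [-3, 11] satisfying this is 1.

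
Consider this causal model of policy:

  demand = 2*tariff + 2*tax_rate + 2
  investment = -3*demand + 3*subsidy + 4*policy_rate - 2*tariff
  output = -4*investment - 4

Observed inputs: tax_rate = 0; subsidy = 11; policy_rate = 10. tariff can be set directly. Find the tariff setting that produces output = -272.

tariff = 0

Substituting into the demand equation gives demand = 2*tariff + 2.
Substituting into the investment equation gives investment = -8*tariff + 67.
Substituting into the output equation gives output = 32*tariff - 272.
Solve 32*tariff - 272 = -272: tariff = (-272 + 272) / 32 = 0.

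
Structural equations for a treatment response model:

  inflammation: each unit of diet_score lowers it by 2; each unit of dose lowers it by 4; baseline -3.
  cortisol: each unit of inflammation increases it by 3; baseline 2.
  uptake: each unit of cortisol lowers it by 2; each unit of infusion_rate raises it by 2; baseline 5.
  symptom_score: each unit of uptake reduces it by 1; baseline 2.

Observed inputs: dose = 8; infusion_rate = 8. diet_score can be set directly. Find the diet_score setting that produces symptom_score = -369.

Substituting into the inflammation equation gives inflammation = -2*diet_score - 35.
Substituting into the cortisol equation gives cortisol = -6*diet_score - 103.
Substituting into the uptake equation gives uptake = 12*diet_score + 227.
So symptom_score = -12*diet_score - 225.
Solve -12*diet_score - 225 = -369: diet_score = (-369 + 225) / -12 = 12.

diet_score = 12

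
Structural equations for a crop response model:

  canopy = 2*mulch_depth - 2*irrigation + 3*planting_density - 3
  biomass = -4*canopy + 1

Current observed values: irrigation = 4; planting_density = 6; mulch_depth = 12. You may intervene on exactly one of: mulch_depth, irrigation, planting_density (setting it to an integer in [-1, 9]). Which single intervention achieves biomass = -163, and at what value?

set irrigation = -1

Intervening on mulch_depth: biomass = -8*mulch_depth - 27. Reaching -163 requires mulch_depth = 17, outside [-1, 9].
Intervening on irrigation: with other inputs at their observed values, biomass = 8*irrigation - 155. Solving for -163 gives irrigation = -1, within [-1, 9].
Intervening on planting_density: biomass = -12*planting_density - 51. Reaching -163 requires planting_density = 28/3, not an integer.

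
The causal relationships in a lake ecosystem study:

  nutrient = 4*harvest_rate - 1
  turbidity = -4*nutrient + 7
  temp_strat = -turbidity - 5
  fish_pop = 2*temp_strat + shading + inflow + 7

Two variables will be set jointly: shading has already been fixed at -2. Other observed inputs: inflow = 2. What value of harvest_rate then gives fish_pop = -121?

harvest_rate = -3

With shading held at -2:
Substituting into the turbidity equation gives turbidity = -16*harvest_rate + 11.
Substituting into the temp_strat equation gives temp_strat = 16*harvest_rate - 16.
This gives fish_pop = 32*harvest_rate - 25.
Solve 32*harvest_rate - 25 = -121: harvest_rate = (-121 + 25) / 32 = -3.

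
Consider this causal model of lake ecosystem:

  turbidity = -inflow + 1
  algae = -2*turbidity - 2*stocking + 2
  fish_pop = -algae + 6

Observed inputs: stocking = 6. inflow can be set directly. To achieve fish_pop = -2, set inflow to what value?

inflow = 10

Substituting into the algae equation gives algae = 2*inflow - 12.
fish_pop becomes -2*inflow + 18.
Solve -2*inflow + 18 = -2: inflow = (-2 - 18) / -2 = 10.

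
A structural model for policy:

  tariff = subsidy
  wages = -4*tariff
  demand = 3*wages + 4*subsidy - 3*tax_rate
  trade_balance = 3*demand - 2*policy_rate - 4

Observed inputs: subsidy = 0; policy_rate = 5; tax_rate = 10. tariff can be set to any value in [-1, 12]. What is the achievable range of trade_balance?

-536 to -68

Intervening on tariff fixes its value directly, overriding its dependence on subsidy.
Substituting into the demand equation gives demand = -12*tariff - 30.
This gives trade_balance = -36*tariff - 104.
Linear in tariff, so extremes are at the endpoints: tariff = -1 gives trade_balance = -68; tariff = 12 gives trade_balance = -536.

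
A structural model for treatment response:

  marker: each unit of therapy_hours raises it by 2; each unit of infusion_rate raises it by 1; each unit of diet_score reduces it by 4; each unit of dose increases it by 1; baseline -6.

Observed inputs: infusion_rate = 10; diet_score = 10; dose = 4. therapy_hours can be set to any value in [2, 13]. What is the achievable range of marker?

Substituting into the marker equation gives marker = 2*therapy_hours - 32.
Linear in therapy_hours, so extremes are at the endpoints: therapy_hours = 2 gives marker = -28; therapy_hours = 13 gives marker = -6.

-28 to -6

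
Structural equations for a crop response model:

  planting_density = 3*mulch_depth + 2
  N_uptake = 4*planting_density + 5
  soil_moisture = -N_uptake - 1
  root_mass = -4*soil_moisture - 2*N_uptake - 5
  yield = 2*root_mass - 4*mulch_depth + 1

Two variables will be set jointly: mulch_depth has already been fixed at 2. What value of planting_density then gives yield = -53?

With mulch_depth held at 2:
Intervening on planting_density fixes its value directly, overriding its dependence on mulch_depth.
Substituting into the soil_moisture equation gives soil_moisture = -4*planting_density - 6.
Substituting into the root_mass equation gives root_mass = 8*planting_density + 9.
Substituting into the yield equation gives yield = 16*planting_density + 11.
Solve 16*planting_density + 11 = -53: planting_density = (-53 - 11) / 16 = -4.

planting_density = -4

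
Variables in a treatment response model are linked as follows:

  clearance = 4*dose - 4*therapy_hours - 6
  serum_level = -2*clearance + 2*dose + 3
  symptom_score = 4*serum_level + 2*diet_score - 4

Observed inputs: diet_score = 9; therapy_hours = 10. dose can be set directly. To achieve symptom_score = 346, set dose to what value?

dose = 2

Substituting into the clearance equation gives clearance = 4*dose - 46.
This gives serum_level = -6*dose + 95.
Substituting into the symptom_score equation gives symptom_score = -24*dose + 394.
Solve -24*dose + 394 = 346: dose = (346 - 394) / -24 = 2.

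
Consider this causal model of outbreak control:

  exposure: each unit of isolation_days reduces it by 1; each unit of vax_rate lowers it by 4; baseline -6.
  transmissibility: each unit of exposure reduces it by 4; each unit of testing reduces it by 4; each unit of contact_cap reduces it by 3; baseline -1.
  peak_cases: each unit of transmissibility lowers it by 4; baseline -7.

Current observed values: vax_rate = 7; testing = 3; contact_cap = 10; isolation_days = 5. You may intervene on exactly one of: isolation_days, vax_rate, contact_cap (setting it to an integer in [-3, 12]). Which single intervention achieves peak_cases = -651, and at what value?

Intervening on isolation_days: peak_cases = -16*isolation_days - 379. Reaching -651 requires isolation_days = 17, outside [-3, 12].
Intervening on vax_rate: with other inputs at their observed values, peak_cases = -64*vax_rate - 11. Solving for -651 gives vax_rate = 10, within [-3, 12].
Intervening on contact_cap: peak_cases = 12*contact_cap - 579. Reaching -651 requires contact_cap = -6, outside [-3, 12].

set vax_rate = 10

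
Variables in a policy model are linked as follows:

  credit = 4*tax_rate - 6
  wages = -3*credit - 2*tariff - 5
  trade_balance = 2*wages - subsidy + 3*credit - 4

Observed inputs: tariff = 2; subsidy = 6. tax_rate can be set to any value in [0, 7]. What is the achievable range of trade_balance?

-94 to -10

Substituting into the wages equation gives wages = -12*tax_rate + 9.
trade_balance becomes -12*tax_rate - 10.
Linear in tax_rate, so extremes are at the endpoints: tax_rate = 0 gives trade_balance = -10; tax_rate = 7 gives trade_balance = -94.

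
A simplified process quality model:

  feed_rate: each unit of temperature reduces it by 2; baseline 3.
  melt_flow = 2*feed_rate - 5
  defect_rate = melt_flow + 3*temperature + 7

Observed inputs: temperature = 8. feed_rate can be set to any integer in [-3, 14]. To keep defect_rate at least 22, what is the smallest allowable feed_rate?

Intervening on feed_rate fixes its value directly, overriding its dependence on temperature.
Substituting into the defect_rate equation gives defect_rate = 2*feed_rate + 26.
Require 2*feed_rate + 26 ≥ 22, so feed_rate ≥ -2.
The smallest integer in [-3, 14] satisfying this is -2.

feed_rate = -2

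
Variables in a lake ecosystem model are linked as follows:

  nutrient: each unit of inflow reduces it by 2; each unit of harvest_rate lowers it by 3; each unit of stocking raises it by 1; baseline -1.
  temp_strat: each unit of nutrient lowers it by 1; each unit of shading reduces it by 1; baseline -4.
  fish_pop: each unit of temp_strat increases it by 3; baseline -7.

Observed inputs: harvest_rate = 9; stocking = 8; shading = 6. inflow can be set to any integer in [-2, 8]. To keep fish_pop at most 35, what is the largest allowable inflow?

inflow = 2

Substituting into the nutrient equation gives nutrient = -2*inflow - 20.
Substituting into the temp_strat equation gives temp_strat = 2*inflow + 10.
So fish_pop = 6*inflow + 23.
Require 6*inflow + 23 ≤ 35, so inflow ≤ 2.
The largest integer in [-2, 8] satisfying this is 2.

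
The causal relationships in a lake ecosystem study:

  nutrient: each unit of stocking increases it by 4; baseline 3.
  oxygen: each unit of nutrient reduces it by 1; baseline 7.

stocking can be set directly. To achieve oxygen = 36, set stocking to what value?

stocking = -8

Substituting into the oxygen equation gives oxygen = -4*stocking + 4.
Solve -4*stocking + 4 = 36: stocking = (36 - 4) / -4 = -8.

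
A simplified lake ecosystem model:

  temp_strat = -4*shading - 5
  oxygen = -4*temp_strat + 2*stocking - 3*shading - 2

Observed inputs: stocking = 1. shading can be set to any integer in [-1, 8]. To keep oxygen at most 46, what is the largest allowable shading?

Substituting into the oxygen equation gives oxygen = 13*shading + 20.
Require 13*shading + 20 ≤ 46, so shading ≤ 2.
The largest integer in [-1, 8] satisfying this is 2.

shading = 2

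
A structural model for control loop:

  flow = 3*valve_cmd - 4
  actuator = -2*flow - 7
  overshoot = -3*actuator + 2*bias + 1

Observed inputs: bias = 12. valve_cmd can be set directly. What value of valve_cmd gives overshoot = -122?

valve_cmd = -8

Substituting into the actuator equation gives actuator = -6*valve_cmd + 1.
So overshoot = 18*valve_cmd + 22.
Solve 18*valve_cmd + 22 = -122: valve_cmd = (-122 - 22) / 18 = -8.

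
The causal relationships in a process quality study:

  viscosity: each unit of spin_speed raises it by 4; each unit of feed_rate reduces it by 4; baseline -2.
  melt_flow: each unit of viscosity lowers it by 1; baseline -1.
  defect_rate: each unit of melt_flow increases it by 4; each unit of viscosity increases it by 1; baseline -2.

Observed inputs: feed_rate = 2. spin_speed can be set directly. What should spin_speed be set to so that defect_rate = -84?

spin_speed = 9

Substituting into the viscosity equation gives viscosity = 4*spin_speed - 10.
Substituting into the melt_flow equation gives melt_flow = -4*spin_speed + 9.
defect_rate becomes -12*spin_speed + 24.
Solve -12*spin_speed + 24 = -84: spin_speed = (-84 - 24) / -12 = 9.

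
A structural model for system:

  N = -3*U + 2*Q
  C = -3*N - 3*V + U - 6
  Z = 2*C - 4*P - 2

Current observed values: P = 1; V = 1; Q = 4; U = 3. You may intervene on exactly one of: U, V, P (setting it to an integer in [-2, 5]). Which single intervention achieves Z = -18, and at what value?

set V = 2

Intervening on U: Z = 20*U - 72. Reaching -18 requires U = 27/10, not an integer.
Intervening on V: with other inputs at their observed values, Z = -6*V - 6. Solving for -18 gives V = 2, within [-2, 5].
Intervening on P: Z = -4*P - 8. Reaching -18 requires P = 5/2, not an integer.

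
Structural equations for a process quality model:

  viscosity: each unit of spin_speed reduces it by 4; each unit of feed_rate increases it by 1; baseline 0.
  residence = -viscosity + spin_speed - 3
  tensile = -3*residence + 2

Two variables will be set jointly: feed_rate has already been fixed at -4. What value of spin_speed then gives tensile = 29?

spin_speed = -2

With feed_rate held at -4:
Substituting into the viscosity equation gives viscosity = -4*spin_speed - 4.
residence becomes 5*spin_speed + 1.
tensile becomes -15*spin_speed - 1.
Solve -15*spin_speed - 1 = 29: spin_speed = (29 + 1) / -15 = -2.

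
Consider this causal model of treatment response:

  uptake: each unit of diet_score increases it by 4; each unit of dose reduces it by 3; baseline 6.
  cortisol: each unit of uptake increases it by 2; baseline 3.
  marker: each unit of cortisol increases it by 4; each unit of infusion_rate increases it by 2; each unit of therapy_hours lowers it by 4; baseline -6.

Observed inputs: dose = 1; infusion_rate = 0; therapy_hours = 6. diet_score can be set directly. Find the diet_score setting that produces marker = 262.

diet_score = 8

Substituting into the uptake equation gives uptake = 4*diet_score + 3.
This gives cortisol = 8*diet_score + 9.
marker becomes 32*diet_score + 6.
Solve 32*diet_score + 6 = 262: diet_score = (262 - 6) / 32 = 8.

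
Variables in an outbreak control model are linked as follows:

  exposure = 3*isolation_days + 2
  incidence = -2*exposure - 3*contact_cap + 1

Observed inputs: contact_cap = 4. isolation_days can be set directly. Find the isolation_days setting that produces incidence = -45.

isolation_days = 5

Substituting into the incidence equation gives incidence = -6*isolation_days - 15.
Solve -6*isolation_days - 15 = -45: isolation_days = (-45 + 15) / -6 = 5.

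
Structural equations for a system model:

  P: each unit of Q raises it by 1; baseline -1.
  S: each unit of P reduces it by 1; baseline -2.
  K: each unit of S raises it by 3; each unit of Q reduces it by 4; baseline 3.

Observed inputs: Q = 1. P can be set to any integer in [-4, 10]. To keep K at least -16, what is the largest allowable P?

P = 3

Intervening on P fixes its value directly, overriding its dependence on Q.
Substituting into the K equation gives K = -3*P - 7.
Require -3*P - 7 ≥ -16, so P ≤ 3.
The largest integer in [-4, 10] satisfying this is 3.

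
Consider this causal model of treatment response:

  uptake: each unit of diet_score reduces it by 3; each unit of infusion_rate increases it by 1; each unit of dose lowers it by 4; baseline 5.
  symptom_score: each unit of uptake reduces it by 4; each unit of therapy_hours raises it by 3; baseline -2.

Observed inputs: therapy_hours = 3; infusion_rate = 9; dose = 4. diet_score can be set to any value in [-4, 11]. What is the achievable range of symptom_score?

-33 to 147

Substituting into the uptake equation gives uptake = -3*diet_score - 2.
symptom_score becomes 12*diet_score + 15.
Linear in diet_score, so extremes are at the endpoints: diet_score = -4 gives symptom_score = -33; diet_score = 11 gives symptom_score = 147.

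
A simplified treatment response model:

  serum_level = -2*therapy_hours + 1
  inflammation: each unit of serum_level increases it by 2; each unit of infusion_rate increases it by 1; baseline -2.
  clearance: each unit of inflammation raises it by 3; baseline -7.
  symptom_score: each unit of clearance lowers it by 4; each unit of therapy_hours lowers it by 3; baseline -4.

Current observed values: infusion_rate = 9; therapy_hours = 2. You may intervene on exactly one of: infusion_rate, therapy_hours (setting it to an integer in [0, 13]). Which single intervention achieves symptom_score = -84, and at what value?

set therapy_hours = 0

Intervening on infusion_rate: symptom_score = -12*infusion_rate + 114. Reaching -84 requires infusion_rate = 33/2, not an integer.
Intervening on therapy_hours: with other inputs at their observed values, symptom_score = 45*therapy_hours - 84. Solving for -84 gives therapy_hours = 0, within [0, 13].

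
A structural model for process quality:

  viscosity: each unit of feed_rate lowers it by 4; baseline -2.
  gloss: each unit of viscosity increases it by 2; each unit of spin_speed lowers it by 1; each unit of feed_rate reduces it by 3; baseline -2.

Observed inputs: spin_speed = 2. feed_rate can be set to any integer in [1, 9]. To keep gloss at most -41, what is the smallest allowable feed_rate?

feed_rate = 3

Substituting into the gloss equation gives gloss = -11*feed_rate - 8.
Require -11*feed_rate - 8 ≤ -41, so feed_rate ≥ 3.
The smallest integer in [1, 9] satisfying this is 3.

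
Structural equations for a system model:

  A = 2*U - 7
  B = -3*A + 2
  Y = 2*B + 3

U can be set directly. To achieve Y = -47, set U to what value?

Substituting into the B equation gives B = -6*U + 23.
Substituting into the Y equation gives Y = -12*U + 49.
Solve -12*U + 49 = -47: U = (-47 - 49) / -12 = 8.

U = 8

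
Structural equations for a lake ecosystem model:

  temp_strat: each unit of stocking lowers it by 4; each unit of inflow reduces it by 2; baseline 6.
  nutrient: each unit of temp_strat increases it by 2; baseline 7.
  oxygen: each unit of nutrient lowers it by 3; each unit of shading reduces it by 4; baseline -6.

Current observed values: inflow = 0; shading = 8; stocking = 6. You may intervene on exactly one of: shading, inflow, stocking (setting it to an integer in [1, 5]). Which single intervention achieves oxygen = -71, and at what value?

set stocking = 1

Intervening on shading: oxygen = -4*shading + 81. Reaching -71 requires shading = 38, outside [1, 5].
Intervening on inflow: oxygen = 12*inflow + 49. Reaching -71 requires inflow = -10, outside [1, 5].
Intervening on stocking: with other inputs at their observed values, oxygen = 24*stocking - 95. Solving for -71 gives stocking = 1, within [1, 5].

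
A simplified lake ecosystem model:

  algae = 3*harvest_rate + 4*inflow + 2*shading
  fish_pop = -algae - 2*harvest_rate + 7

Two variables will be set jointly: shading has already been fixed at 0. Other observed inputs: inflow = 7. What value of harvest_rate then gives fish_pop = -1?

With shading held at 0:
Substituting into the algae equation gives algae = 3*harvest_rate + 28.
So fish_pop = -5*harvest_rate - 21.
Solve -5*harvest_rate - 21 = -1: harvest_rate = (-1 + 21) / -5 = -4.

harvest_rate = -4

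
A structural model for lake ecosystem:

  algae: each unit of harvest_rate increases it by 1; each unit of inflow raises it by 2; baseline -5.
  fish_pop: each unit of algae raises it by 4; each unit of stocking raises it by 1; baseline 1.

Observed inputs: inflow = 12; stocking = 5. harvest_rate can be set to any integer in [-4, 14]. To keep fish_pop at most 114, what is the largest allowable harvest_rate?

harvest_rate = 8

Substituting into the algae equation gives algae = harvest_rate + 19.
Substituting into the fish_pop equation gives fish_pop = 4*harvest_rate + 82.
Require 4*harvest_rate + 82 ≤ 114, so harvest_rate ≤ 8.
The largest integer in [-4, 14] satisfying this is 8.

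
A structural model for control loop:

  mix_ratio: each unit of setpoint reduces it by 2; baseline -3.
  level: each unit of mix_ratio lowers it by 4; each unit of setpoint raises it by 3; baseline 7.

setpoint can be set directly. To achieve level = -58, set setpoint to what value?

Substituting into the level equation gives level = 11*setpoint + 19.
Solve 11*setpoint + 19 = -58: setpoint = (-58 - 19) / 11 = -7.

setpoint = -7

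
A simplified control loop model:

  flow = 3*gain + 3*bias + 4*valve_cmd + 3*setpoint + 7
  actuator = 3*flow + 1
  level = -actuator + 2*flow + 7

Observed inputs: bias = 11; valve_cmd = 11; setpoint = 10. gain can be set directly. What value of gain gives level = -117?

Substituting into the flow equation gives flow = 3*gain + 114.
Substituting into the actuator equation gives actuator = 9*gain + 343.
So level = -3*gain - 108.
Solve -3*gain - 108 = -117: gain = (-117 + 108) / -3 = 3.

gain = 3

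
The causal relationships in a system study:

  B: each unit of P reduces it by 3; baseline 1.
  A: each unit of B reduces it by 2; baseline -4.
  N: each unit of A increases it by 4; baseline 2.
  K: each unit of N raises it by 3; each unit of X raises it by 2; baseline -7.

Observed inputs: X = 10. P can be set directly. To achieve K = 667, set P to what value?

Substituting into the A equation gives A = 6*P - 6.
So N = 24*P - 22.
So K = 72*P - 53.
Solve 72*P - 53 = 667: P = (667 + 53) / 72 = 10.

P = 10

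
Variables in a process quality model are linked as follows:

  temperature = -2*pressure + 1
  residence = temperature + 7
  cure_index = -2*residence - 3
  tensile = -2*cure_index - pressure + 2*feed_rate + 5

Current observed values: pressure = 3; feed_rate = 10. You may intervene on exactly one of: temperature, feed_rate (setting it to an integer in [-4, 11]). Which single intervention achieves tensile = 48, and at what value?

Intervening on temperature: with other inputs at their observed values, tensile = 4*temperature + 56. Solving for 48 gives temperature = -2, within [-4, 11].
Intervening on feed_rate: tensile = 2*feed_rate + 16. Reaching 48 requires feed_rate = 16, outside [-4, 11].

set temperature = -2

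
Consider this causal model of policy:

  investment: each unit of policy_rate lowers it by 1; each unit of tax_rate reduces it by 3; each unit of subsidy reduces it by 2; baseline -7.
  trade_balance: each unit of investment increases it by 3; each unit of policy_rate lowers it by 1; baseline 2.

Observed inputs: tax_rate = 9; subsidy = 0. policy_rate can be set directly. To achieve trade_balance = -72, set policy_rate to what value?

policy_rate = -7

Substituting into the investment equation gives investment = -policy_rate - 34.
So trade_balance = -4*policy_rate - 100.
Solve -4*policy_rate - 100 = -72: policy_rate = (-72 + 100) / -4 = -7.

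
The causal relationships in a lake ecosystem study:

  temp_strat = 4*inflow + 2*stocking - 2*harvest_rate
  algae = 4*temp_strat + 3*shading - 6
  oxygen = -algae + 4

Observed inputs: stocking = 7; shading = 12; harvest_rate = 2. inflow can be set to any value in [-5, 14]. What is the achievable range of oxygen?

-290 to 14

Substituting into the temp_strat equation gives temp_strat = 4*inflow + 10.
This gives algae = 16*inflow + 70.
So oxygen = -16*inflow - 66.
Linear in inflow, so extremes are at the endpoints: inflow = -5 gives oxygen = 14; inflow = 14 gives oxygen = -290.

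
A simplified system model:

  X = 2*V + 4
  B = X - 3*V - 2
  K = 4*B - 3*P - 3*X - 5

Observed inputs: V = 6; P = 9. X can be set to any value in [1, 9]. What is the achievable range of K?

-111 to -103

Intervening on X fixes its value directly, overriding its dependence on V.
Substituting into the B equation gives B = X - 20.
Substituting into the K equation gives K = X - 112.
Linear in X, so extremes are at the endpoints: X = 1 gives K = -111; X = 9 gives K = -103.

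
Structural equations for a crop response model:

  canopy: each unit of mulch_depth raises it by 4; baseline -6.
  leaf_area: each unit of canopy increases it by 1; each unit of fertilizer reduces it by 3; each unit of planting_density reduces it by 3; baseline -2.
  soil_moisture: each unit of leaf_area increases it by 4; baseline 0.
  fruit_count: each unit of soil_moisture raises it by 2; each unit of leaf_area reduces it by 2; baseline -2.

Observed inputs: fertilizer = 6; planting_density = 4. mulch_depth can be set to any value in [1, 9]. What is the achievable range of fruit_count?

Substituting into the leaf_area equation gives leaf_area = 4*mulch_depth - 38.
Substituting into the soil_moisture equation gives soil_moisture = 16*mulch_depth - 152.
So fruit_count = 24*mulch_depth - 230.
Linear in mulch_depth, so extremes are at the endpoints: mulch_depth = 1 gives fruit_count = -206; mulch_depth = 9 gives fruit_count = -14.

-206 to -14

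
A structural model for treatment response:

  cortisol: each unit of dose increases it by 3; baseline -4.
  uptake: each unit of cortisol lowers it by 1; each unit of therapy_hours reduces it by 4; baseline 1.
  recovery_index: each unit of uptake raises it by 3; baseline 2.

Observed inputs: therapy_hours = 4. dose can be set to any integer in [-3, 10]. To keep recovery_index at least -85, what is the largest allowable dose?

dose = 6

Substituting into the uptake equation gives uptake = -3*dose - 11.
Substituting into the recovery_index equation gives recovery_index = -9*dose - 31.
Require -9*dose - 31 ≥ -85, so dose ≤ 6.
The largest integer in [-3, 10] satisfying this is 6.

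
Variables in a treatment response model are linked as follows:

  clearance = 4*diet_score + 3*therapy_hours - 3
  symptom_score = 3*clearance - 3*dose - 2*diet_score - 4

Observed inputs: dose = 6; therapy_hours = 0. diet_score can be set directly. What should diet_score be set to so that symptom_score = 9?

diet_score = 4

Substituting into the clearance equation gives clearance = 4*diet_score - 3.
So symptom_score = 10*diet_score - 31.
Solve 10*diet_score - 31 = 9: diet_score = (9 + 31) / 10 = 4.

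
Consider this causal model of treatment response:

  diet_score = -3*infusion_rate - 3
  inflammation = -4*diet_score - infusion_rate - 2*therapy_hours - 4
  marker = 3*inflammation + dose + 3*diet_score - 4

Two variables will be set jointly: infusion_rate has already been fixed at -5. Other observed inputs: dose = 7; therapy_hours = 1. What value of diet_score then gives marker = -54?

With infusion_rate held at -5:
Intervening on diet_score fixes its value directly, overriding its dependence on infusion_rate.
Substituting into the inflammation equation gives inflammation = -4*diet_score - 1.
So marker = -9*diet_score.
Solve -9*diet_score = -54: diet_score = -54 / -9 = 6.

diet_score = 6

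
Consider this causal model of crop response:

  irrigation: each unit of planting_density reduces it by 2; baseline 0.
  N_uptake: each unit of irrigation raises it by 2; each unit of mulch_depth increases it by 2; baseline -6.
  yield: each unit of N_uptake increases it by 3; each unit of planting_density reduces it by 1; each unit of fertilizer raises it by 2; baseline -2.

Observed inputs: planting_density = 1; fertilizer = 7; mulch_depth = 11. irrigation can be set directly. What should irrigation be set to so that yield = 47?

Intervening on irrigation fixes its value directly, overriding its dependence on planting_density.
Substituting into the N_uptake equation gives N_uptake = 2*irrigation + 16.
So yield = 6*irrigation + 59.
Solve 6*irrigation + 59 = 47: irrigation = (47 - 59) / 6 = -2.

irrigation = -2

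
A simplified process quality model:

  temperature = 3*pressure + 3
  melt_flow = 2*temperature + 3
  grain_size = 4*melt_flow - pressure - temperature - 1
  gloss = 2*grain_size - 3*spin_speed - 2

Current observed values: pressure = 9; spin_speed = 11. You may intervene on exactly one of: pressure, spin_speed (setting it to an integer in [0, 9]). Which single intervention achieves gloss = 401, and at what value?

set spin_speed = 7

Intervening on pressure: gloss = 40*pressure + 29. Reaching 401 requires pressure = 93/10, not an integer.
Intervening on spin_speed: with other inputs at their observed values, gloss = -3*spin_speed + 422. Solving for 401 gives spin_speed = 7, within [0, 9].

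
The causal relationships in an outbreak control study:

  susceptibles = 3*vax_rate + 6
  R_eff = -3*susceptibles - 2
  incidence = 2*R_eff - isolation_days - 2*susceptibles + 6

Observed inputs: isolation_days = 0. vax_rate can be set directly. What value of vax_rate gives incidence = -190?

vax_rate = 6

Substituting into the R_eff equation gives R_eff = -9*vax_rate - 20.
Substituting into the incidence equation gives incidence = -24*vax_rate - 46.
Solve -24*vax_rate - 46 = -190: vax_rate = (-190 + 46) / -24 = 6.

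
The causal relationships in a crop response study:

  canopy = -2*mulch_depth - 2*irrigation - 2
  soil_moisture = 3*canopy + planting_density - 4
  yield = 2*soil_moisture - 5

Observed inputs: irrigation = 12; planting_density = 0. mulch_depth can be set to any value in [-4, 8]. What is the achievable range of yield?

-265 to -121

Substituting into the canopy equation gives canopy = -2*mulch_depth - 26.
soil_moisture becomes -6*mulch_depth - 82.
So yield = -12*mulch_depth - 169.
Linear in mulch_depth, so extremes are at the endpoints: mulch_depth = -4 gives yield = -121; mulch_depth = 8 gives yield = -265.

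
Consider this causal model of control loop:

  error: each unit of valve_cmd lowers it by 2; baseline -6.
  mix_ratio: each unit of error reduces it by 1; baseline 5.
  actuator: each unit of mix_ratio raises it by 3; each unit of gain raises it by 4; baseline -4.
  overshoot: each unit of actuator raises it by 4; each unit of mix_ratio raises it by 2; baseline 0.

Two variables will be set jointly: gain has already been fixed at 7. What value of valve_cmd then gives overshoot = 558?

With gain held at 7:
Substituting into the mix_ratio equation gives mix_ratio = 2*valve_cmd + 11.
So actuator = 6*valve_cmd + 57.
Substituting into the overshoot equation gives overshoot = 28*valve_cmd + 250.
Solve 28*valve_cmd + 250 = 558: valve_cmd = (558 - 250) / 28 = 11.

valve_cmd = 11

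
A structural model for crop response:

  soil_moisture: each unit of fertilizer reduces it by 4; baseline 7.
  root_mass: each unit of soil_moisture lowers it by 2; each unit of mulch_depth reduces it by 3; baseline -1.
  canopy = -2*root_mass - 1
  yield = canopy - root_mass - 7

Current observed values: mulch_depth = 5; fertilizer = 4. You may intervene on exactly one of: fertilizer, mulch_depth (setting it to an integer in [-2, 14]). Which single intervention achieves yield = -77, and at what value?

set mulch_depth = -2

Intervening on fertilizer: yield = -24*fertilizer + 82. Reaching -77 requires fertilizer = 53/8, not an integer.
Intervening on mulch_depth: with other inputs at their observed values, yield = 9*mulch_depth - 59. Solving for -77 gives mulch_depth = -2, within [-2, 14].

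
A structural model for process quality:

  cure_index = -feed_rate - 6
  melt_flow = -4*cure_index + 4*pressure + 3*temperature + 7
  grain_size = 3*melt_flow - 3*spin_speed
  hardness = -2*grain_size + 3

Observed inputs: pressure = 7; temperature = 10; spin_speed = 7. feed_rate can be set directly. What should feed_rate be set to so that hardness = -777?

feed_rate = 12

Substituting into the melt_flow equation gives melt_flow = 4*feed_rate + 89.
grain_size becomes 12*feed_rate + 246.
So hardness = -24*feed_rate - 489.
Solve -24*feed_rate - 489 = -777: feed_rate = (-777 + 489) / -24 = 12.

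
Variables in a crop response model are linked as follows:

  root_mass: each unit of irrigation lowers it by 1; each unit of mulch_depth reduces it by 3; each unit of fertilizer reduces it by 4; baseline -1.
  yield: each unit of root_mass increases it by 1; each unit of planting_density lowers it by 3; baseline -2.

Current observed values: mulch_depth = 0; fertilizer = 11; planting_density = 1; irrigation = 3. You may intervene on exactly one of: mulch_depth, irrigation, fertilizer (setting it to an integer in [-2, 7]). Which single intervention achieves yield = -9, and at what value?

Intervening on mulch_depth: yield = -3*mulch_depth - 53. Reaching -9 requires mulch_depth = -44/3, not an integer.
Intervening on irrigation: yield = -irrigation - 50. Reaching -9 requires irrigation = -41, outside [-2, 7].
Intervening on fertilizer: with other inputs at their observed values, yield = -4*fertilizer - 9. Solving for -9 gives fertilizer = 0, within [-2, 7].

set fertilizer = 0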